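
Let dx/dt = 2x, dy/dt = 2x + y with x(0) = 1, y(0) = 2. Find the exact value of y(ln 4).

32

A = [[2,0],[2,1]]; eigenvalues λ = 1, 2.
Eigenvectors: (0,-1) for λ=1, (-1,-2) for λ=2.
From the initial condition, c_1 = 0, c_2 = -1.
y(ln 4) = (0)(4^1)(-1) + (-1)(4^2)(-2) = 32.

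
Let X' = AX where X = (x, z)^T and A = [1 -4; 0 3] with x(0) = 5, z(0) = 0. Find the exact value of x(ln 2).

10

A = [[1,-4],[0,3]]; eigenvalues λ = 1, 3.
Eigenvectors: (1,0) for λ=1, (-2,1) for λ=3.
From the initial condition, c_1 = 5, c_2 = 0.
x(ln 2) = (5)(2^1)(1) + (0)(2^3)(-2) = 10.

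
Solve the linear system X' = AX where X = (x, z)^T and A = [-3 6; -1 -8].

x(t) = 2C_1e^(-6t) - 3C_2e^(-5t), z(t) = -C_1e^(-6t) + C_2e^(-5t)

Coefficient matrix A = [[-3, 6], [-1, -8]].
Characteristic polynomial det(A - λI) = λ^2 + 11λ + 30 = 0.
Eigenvalues λ = -6, -5.
For λ=-6: (A-λI) row 1 is [3, 6], so an eigenvector is (2, -1).
For λ=-5: (A-λI) row 1 is [2, 6], so an eigenvector is (-3, 1).
General solution: C_1e^(-6t)(2,-1) + C_2e^(-5t)(-3,1).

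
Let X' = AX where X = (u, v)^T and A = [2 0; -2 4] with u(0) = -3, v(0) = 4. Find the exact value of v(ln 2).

A = [[2,0],[-2,4]]; eigenvalues λ = 2, 4.
Eigenvectors: (1,1) for λ=2, (0,-1) for λ=4.
From the initial condition, c_1 = -3, c_2 = -7.
v(ln 2) = (-3)(2^2)(1) + (-7)(2^4)(-1) = 100.

100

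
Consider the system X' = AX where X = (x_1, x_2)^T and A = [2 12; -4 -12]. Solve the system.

x_1(t) = 3C_1e^(-6t) - 2C_2e^(-4t), x_2(t) = -2C_1e^(-6t) + C_2e^(-4t)

Coefficient matrix A = [[2, 12], [-4, -12]].
Characteristic polynomial det(A - λI) = λ^2 + 10λ + 24 = 0.
Eigenvalues λ = -6, -4.
For λ=-6: (A-λI) row 1 is [8, 12], so an eigenvector is (3, -2).
For λ=-4: (A-λI) row 1 is [6, 12], so an eigenvector is (-2, 1).
General solution: C_1e^(-6t)(3,-2) + C_2e^(-4t)(-2,1).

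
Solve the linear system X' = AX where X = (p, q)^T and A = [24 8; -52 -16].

Coefficient matrix A = [[24, 8], [-52, -16]].
Characteristic polynomial det(A - λI) = λ^2 - 8λ + 32 = 0.
Eigenvalues λ = 4 ± 4i (complex conjugate pair).
For λ=4+4i: an eigenvector is (1,-2) - i(1,-3) = (1 - i, -2 + 3i).
A real fundamental pair from Re and Im of e^((4+4i)t)v: X_1 = e^(4t)(cos(4t)·(1,-2) + sin(4t)·(1,-3)), X_2 = e^(4t)(sin(4t)·(1,-2) - cos(4t)·(1,-3)).
General solution: c_1X_1 + c_2X_2.

p(t) = c_1e^(4t)sin(4t) + c_1e^(4t)cos(4t) + c_2e^(4t)sin(4t) - c_2e^(4t)cos(4t), q(t) = -3c_1e^(4t)sin(4t) - 2c_1e^(4t)cos(4t) - 2c_2e^(4t)sin(4t) + 3c_2e^(4t)cos(4t)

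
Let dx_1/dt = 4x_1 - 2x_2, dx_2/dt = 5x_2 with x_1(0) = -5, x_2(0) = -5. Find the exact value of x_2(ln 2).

A = [[4,-2],[0,5]]; eigenvalues λ = 4, 5.
Eigenvectors: (-1,0) for λ=4, (-2,1) for λ=5.
From the initial condition, c_1 = 15, c_2 = -5.
x_2(ln 2) = (15)(2^4)(0) + (-5)(2^5)(1) = -160.

-160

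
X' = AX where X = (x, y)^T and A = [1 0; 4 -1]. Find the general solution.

x(t) = -K_1e^(t), y(t) = -2K_1e^(t) - K_2e^(-t)

Coefficient matrix A = [[1, 0], [4, -1]].
Characteristic polynomial det(A - λI) = λ^2 - 1 = 0.
Eigenvalues λ = 1, -1.
For λ=1: (A-λI) row 2 is [4, -2], so an eigenvector is (-1, -2).
For λ=-1: (A-λI) row 1 is [2, 0], so an eigenvector is (0, -1).
General solution: K_1e^(t)(-1,-2) + K_2e^(-t)(0,-1).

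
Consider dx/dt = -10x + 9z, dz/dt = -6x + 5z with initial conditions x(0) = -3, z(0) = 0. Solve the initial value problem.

Coefficient matrix A = [[-10, 9], [-6, 5]].
Characteristic polynomial det(A - λI) = λ^2 + 5λ + 4 = 0.
Eigenvalues λ = -4, -1.
For λ=-4: (A-λI) row 1 is [-6, 9], so an eigenvector is (3, 2).
For λ=-1: (A-λI) row 1 is [-9, 9], so an eigenvector is (1, 1).
General solution: C_1e^(-4t)(3,2) + C_2e^(-t)(1,1).
Applying x(0)=-3, z(0)=0 gives C_1=-3, C_2=6.

x(t) = 6e^(-t) - 9e^(-4t), z(t) = 6e^(-t) - 6e^(-4t)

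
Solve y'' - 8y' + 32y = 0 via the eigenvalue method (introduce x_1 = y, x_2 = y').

Let x_1 = y, x_2 = y'. Then x_1' = x_2 and x_2' = -32x_1 + 8x_2.
A = [[0,1],[-32,8]]; det(A-λI) = λ^2 - 8λ + 32.
Eigenvalues λ = 4 ± 4i.

y(t) = c_1e^(4t)cos(4t) + c_2e^(4t)sin(4t)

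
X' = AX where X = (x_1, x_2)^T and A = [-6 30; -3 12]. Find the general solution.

Coefficient matrix A = [[-6, 30], [-3, 12]].
Characteristic polynomial det(A - λI) = λ^2 - 6λ + 18 = 0.
Eigenvalues λ = 3 ± 3i (complex conjugate pair).
For λ=3+3i: an eigenvector is (-1,0) - i(3,1) = (-1 - 3i, 0 - i).
A real fundamental pair from Re and Im of e^((3+3i)t)v: X_1 = e^(3t)(cos(3t)·(-1,0) + sin(3t)·(3,1)), X_2 = e^(3t)(sin(3t)·(-1,0) - cos(3t)·(3,1)).
General solution: c_1X_1 + c_2X_2.

x_1(t) = 3c_1e^(3t)sin(3t) - c_1e^(3t)cos(3t) - c_2e^(3t)sin(3t) - 3c_2e^(3t)cos(3t), x_2(t) = c_1e^(3t)sin(3t) - c_2e^(3t)cos(3t)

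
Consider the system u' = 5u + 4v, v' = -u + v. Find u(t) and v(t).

u(t) = -2C_1e^(3t) - 2C_2te^(3t) + 3C_2e^(3t), v(t) = C_1e^(3t) + C_2te^(3t) - 2C_2e^(3t)

Coefficient matrix A = [[5, 4], [-1, 1]].
Characteristic polynomial det(A - λI) = λ^2 - 6λ + 9 = 0.
Single eigenvalue λ = 3 with algebraic multiplicity 2.
Eigenvector v = (-2,1); generalized eigenvector w with (A-λI)w=v is (3,-2).
General solution: e^(3t)[C_1·v + C_2·(t·v + w)].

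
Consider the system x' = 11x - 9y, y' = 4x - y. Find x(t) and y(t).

x(t) = 3K_1e^(5t) + 3K_2te^(5t) + 2K_2e^(5t), y(t) = 2K_1e^(5t) + 2K_2te^(5t) + K_2e^(5t)

Coefficient matrix A = [[11, -9], [4, -1]].
Characteristic polynomial det(A - λI) = λ^2 - 10λ + 25 = 0.
Single eigenvalue λ = 5 with algebraic multiplicity 2.
Eigenvector v = (3,2); generalized eigenvector w with (A-λI)w=v is (2,1).
General solution: e^(5t)[K_1·v + K_2·(t·v + w)].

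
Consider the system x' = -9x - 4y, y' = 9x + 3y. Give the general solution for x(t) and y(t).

Coefficient matrix A = [[-9, -4], [9, 3]].
Characteristic polynomial det(A - λI) = λ^2 + 6λ + 9 = 0.
Single eigenvalue λ = -3 with algebraic multiplicity 2.
Eigenvector v = (-2,3); generalized eigenvector w with (A-λI)w=v is (-1,2).
General solution: e^(-3t)[c_1·v + c_2·(t·v + w)].

x(t) = -2c_1e^(-3t) - 2c_2te^(-3t) - c_2e^(-3t), y(t) = 3c_1e^(-3t) + 3c_2te^(-3t) + 2c_2e^(-3t)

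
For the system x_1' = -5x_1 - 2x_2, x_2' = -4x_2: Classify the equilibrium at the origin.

A = [[-5,-2],[0,-4]]; det(A-λI) = λ^2 + 9λ + 20.
λ = -5, -4: both negative.

stable node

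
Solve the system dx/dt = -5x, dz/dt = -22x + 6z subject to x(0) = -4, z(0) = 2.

Coefficient matrix A = [[-5, 0], [-22, 6]].
Characteristic polynomial det(A - λI) = λ^2 - λ - 30 = 0.
Eigenvalues λ = -5, 6.
For λ=-5: (A-λI) row 2 is [-22, 11], so an eigenvector is (1, 2).
For λ=6: (A-λI) row 1 is [-11, 0], so an eigenvector is (0, -1).
General solution: K_1e^(-5t)(1,2) + K_2e^(6t)(0,-1).
Applying x(0)=-4, z(0)=2 gives K_1=-4, K_2=-10.

x(t) = -4e^(-5t), z(t) = 10e^(6t) - 8e^(-5t)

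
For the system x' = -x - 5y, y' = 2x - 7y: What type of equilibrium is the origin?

stable spiral

A = [[-1,-5],[2,-7]]; det(A-λI) = λ^2 + 8λ + 17.
λ = -4 ± i: negative real part.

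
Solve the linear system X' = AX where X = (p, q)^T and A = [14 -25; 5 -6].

Coefficient matrix A = [[14, -25], [5, -6]].
Characteristic polynomial det(A - λI) = λ^2 - 8λ + 41 = 0.
Eigenvalues λ = 4 ± 5i (complex conjugate pair).
For λ=4+5i: an eigenvector is (-2,-1) - i(1,0) = (-2 - i, -1).
A real fundamental pair from Re and Im of e^((4+5i)t)v: X_1 = e^(4t)(cos(5t)·(-2,-1) + sin(5t)·(1,0)), X_2 = e^(4t)(sin(5t)·(-2,-1) - cos(5t)·(1,0)).
General solution: C_1X_1 + C_2X_2.

p(t) = C_1e^(4t)sin(5t) - 2C_1e^(4t)cos(5t) - 2C_2e^(4t)sin(5t) - C_2e^(4t)cos(5t), q(t) = -C_1e^(4t)cos(5t) - C_2e^(4t)sin(5t)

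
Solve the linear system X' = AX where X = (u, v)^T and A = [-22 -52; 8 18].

Coefficient matrix A = [[-22, -52], [8, 18]].
Characteristic polynomial det(A - λI) = λ^2 + 4λ + 20 = 0.
Eigenvalues λ = -2 ± 4i (complex conjugate pair).
For λ=-2+4i: an eigenvector is (2,-1) - i(3,-1) = (2 - 3i, -1 + i).
A real fundamental pair from Re and Im of e^((-2+4i)t)v: X_1 = e^(-2t)(cos(4t)·(2,-1) + sin(4t)·(3,-1)), X_2 = e^(-2t)(sin(4t)·(2,-1) - cos(4t)·(3,-1)).
General solution: c_1X_1 + c_2X_2.

u(t) = 3c_1e^(-2t)sin(4t) + 2c_1e^(-2t)cos(4t) + 2c_2e^(-2t)sin(4t) - 3c_2e^(-2t)cos(4t), v(t) = -c_1e^(-2t)sin(4t) - c_1e^(-2t)cos(4t) - c_2e^(-2t)sin(4t) + c_2e^(-2t)cos(4t)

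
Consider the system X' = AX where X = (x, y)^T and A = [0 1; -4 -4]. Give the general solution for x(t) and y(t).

x(t) = C_1e^(-2t) + C_2te^(-2t), y(t) = -2C_1e^(-2t) - 2C_2te^(-2t) + C_2e^(-2t)

Coefficient matrix A = [[0, 1], [-4, -4]].
Characteristic polynomial det(A - λI) = λ^2 + 4λ + 4 = 0.
Single eigenvalue λ = -2 with algebraic multiplicity 2.
Eigenvector v = (1,-2); generalized eigenvector w with (A-λI)w=v is (0,1).
General solution: e^(-2t)[C_1·v + C_2·(t·v + w)].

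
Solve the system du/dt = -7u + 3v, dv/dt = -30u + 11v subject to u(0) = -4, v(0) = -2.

Coefficient matrix A = [[-7, 3], [-30, 11]].
Characteristic polynomial det(A - λI) = λ^2 - 4λ + 13 = 0.
Eigenvalues λ = 2 ± 3i (complex conjugate pair).
For λ=2+3i: an eigenvector is (-1,-3) - i(0,1) = (-1, -3 - i).
A real fundamental pair from Re and Im of e^((2+3i)t)v: X_1 = e^(2t)(cos(3t)·(-1,-3) + sin(3t)·(0,1)), X_2 = e^(2t)(sin(3t)·(-1,-3) - cos(3t)·(0,1)).
General solution: C_1X_1 + C_2X_2.
Applying u(0)=-4, v(0)=-2 gives C_1=4, C_2=-10.

u(t) = 10e^(2t)sin(3t) - 4e^(2t)cos(3t), v(t) = 34e^(2t)sin(3t) - 2e^(2t)cos(3t)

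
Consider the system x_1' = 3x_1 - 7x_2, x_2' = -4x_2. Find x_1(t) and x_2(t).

Coefficient matrix A = [[3, -7], [0, -4]].
Characteristic polynomial det(A - λI) = λ^2 + λ - 12 = 0.
Eigenvalues λ = 3, -4.
For λ=3: (A-λI) row 1 is [0, -7], so an eigenvector is (-1, 0).
For λ=-4: (A-λI) row 1 is [7, -7], so an eigenvector is (1, 1).
General solution: C_1e^(3t)(-1,0) + C_2e^(-4t)(1,1).

x_1(t) = -C_1e^(3t) + C_2e^(-4t), x_2(t) = C_2e^(-4t)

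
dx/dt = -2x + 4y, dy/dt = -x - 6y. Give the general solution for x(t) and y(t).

Coefficient matrix A = [[-2, 4], [-1, -6]].
Characteristic polynomial det(A - λI) = λ^2 + 8λ + 16 = 0.
Single eigenvalue λ = -4 with algebraic multiplicity 2.
Eigenvector v = (-2,1); generalized eigenvector w with (A-λI)w=v is (-1,0).
General solution: e^(-4t)[C_1·v + C_2·(t·v + w)].

x(t) = -2C_1e^(-4t) - 2C_2te^(-4t) - C_2e^(-4t), y(t) = C_1e^(-4t) + C_2te^(-4t)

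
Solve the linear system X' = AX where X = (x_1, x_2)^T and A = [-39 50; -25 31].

Coefficient matrix A = [[-39, 50], [-25, 31]].
Characteristic polynomial det(A - λI) = λ^2 + 8λ + 41 = 0.
Eigenvalues λ = -4 ± 5i (complex conjugate pair).
For λ=-4+5i: an eigenvector is (-3,-2) - i(1,1) = (-3 - i, -2 - i).
A real fundamental pair from Re and Im of e^((-4+5i)t)v: X_1 = e^(-4t)(cos(5t)·(-3,-2) + sin(5t)·(1,1)), X_2 = e^(-4t)(sin(5t)·(-3,-2) - cos(5t)·(1,1)).
General solution: C_1X_1 + C_2X_2.

x_1(t) = C_1e^(-4t)sin(5t) - 3C_1e^(-4t)cos(5t) - 3C_2e^(-4t)sin(5t) - C_2e^(-4t)cos(5t), x_2(t) = C_1e^(-4t)sin(5t) - 2C_1e^(-4t)cos(5t) - 2C_2e^(-4t)sin(5t) - C_2e^(-4t)cos(5t)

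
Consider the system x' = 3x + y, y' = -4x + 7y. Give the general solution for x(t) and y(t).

x(t) = C_1e^(5t) + C_2te^(5t), y(t) = 2C_1e^(5t) + 2C_2te^(5t) + C_2e^(5t)

Coefficient matrix A = [[3, 1], [-4, 7]].
Characteristic polynomial det(A - λI) = λ^2 - 10λ + 25 = 0.
Single eigenvalue λ = 5 with algebraic multiplicity 2.
Eigenvector v = (1,2); generalized eigenvector w with (A-λI)w=v is (0,1).
General solution: e^(5t)[C_1·v + C_2·(t·v + w)].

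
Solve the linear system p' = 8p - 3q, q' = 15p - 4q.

Coefficient matrix A = [[8, -3], [15, -4]].
Characteristic polynomial det(A - λI) = λ^2 - 4λ + 13 = 0.
Eigenvalues λ = 2 ± 3i (complex conjugate pair).
For λ=2+3i: an eigenvector is (-1,-2) - i(0,-1) = (-1, -2 + i).
A real fundamental pair from Re and Im of e^((2+3i)t)v: X_1 = e^(2t)(cos(3t)·(-1,-2) + sin(3t)·(0,-1)), X_2 = e^(2t)(sin(3t)·(-1,-2) - cos(3t)·(0,-1)).
General solution: c_1X_1 + c_2X_2.

p(t) = -c_1e^(2t)cos(3t) - c_2e^(2t)sin(3t), q(t) = -c_1e^(2t)sin(3t) - 2c_1e^(2t)cos(3t) - 2c_2e^(2t)sin(3t) + c_2e^(2t)cos(3t)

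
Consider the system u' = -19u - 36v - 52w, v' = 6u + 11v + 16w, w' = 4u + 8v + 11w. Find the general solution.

u(t) = 7C_1e^(t) - 2C_2e^(-t) - 4C_3e^(3t), v(t) = -C_1e^(t) + C_2e^(-t) + C_3e^(3t), w(t) = -2C_1e^(t) + C_3e^(3t)

Coefficient matrix A = [[-19, -36, -52], [6, 11, 16], [4, 8, 11]].
det(A - λI) = 0 gives eigenvalues λ = 1, -1, 3.
For λ=1: eigenvector (7,-1,-2).
For λ=-1: eigenvector (-2,1,0).
For λ=3: eigenvector (-4,1,1).
General solution: C_1e^(t)(7,-1,-2) + C_2e^(-t)(-2,1,0) + C_3e^(3t)(-4,1,1).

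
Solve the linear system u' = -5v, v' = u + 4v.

Coefficient matrix A = [[0, -5], [1, 4]].
Characteristic polynomial det(A - λI) = λ^2 - 4λ + 5 = 0.
Eigenvalues λ = 2 ± i (complex conjugate pair).
For λ=2+i: an eigenvector is (2,-1) - i(1,0) = (2 - i, -1).
A real fundamental pair from Re and Im of e^((2+i)t)v: X_1 = e^(2t)(cos(t)·(2,-1) + sin(t)·(1,0)), X_2 = e^(2t)(sin(t)·(2,-1) - cos(t)·(1,0)).
General solution: K_1X_1 + K_2X_2.

u(t) = K_1e^(2t)sin(t) + 2K_1e^(2t)cos(t) + 2K_2e^(2t)sin(t) - K_2e^(2t)cos(t), v(t) = -K_1e^(2t)cos(t) - K_2e^(2t)sin(t)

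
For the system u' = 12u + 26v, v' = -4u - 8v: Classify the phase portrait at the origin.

A = [[12,26],[-4,-8]]; det(A-λI) = λ^2 - 4λ + 8.
λ = 2 ± 2i: positive real part.

unstable spiral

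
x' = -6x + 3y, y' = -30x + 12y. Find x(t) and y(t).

Coefficient matrix A = [[-6, 3], [-30, 12]].
Characteristic polynomial det(A - λI) = λ^2 - 6λ + 18 = 0.
Eigenvalues λ = 3 ± 3i (complex conjugate pair).
For λ=3+3i: an eigenvector is (0,-1) - i(-1,-3) = (0 + i, -1 + 3i).
A real fundamental pair from Re and Im of e^((3+3i)t)v: X_1 = e^(3t)(cos(3t)·(0,-1) + sin(3t)·(-1,-3)), X_2 = e^(3t)(sin(3t)·(0,-1) - cos(3t)·(-1,-3)).
General solution: K_1X_1 + K_2X_2.

x(t) = -K_1e^(3t)sin(3t) + K_2e^(3t)cos(3t), y(t) = -3K_1e^(3t)sin(3t) - K_1e^(3t)cos(3t) - K_2e^(3t)sin(3t) + 3K_2e^(3t)cos(3t)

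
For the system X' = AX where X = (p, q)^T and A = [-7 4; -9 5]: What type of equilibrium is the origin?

A = [[-7,4],[-9,5]]; det(A-λI) = λ^2 + 2λ + 1.
repeated λ = -1 with a single eigenvector.

stable improper node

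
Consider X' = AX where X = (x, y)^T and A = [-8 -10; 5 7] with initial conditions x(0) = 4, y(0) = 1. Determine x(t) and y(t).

x(t) = -6e^(2t) + 10e^(-3t), y(t) = 6e^(2t) - 5e^(-3t)

Coefficient matrix A = [[-8, -10], [5, 7]].
Characteristic polynomial det(A - λI) = λ^2 + λ - 6 = 0.
Eigenvalues λ = -3, 2.
For λ=-3: (A-λI) row 1 is [-5, -10], so an eigenvector is (-2, 1).
For λ=2: (A-λI) row 1 is [-10, -10], so an eigenvector is (-1, 1).
General solution: c_1e^(-3t)(-2,1) + c_2e^(2t)(-1,1).
Applying x(0)=4, y(0)=1 gives c_1=-5, c_2=6.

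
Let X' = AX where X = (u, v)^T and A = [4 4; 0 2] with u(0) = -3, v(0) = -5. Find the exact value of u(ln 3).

-963

A = [[4,4],[0,2]]; eigenvalues λ = 2, 4.
Eigenvectors: (2,-1) for λ=2, (-1,0) for λ=4.
From the initial condition, c_1 = 5, c_2 = 13.
u(ln 3) = (5)(3^2)(2) + (13)(3^4)(-1) = -963.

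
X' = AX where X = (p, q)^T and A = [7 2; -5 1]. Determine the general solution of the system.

p(t) = -c_1e^(4t)sin(t) - c_1e^(4t)cos(t) - c_2e^(4t)sin(t) + c_2e^(4t)cos(t), q(t) = 2c_1e^(4t)sin(t) + c_1e^(4t)cos(t) + c_2e^(4t)sin(t) - 2c_2e^(4t)cos(t)

Coefficient matrix A = [[7, 2], [-5, 1]].
Characteristic polynomial det(A - λI) = λ^2 - 8λ + 17 = 0.
Eigenvalues λ = 4 ± i (complex conjugate pair).
For λ=4+i: an eigenvector is (-1,1) - i(-1,2) = (-1 + i, 1 - 2i).
A real fundamental pair from Re and Im of e^((4+i)t)v: X_1 = e^(4t)(cos(t)·(-1,1) + sin(t)·(-1,2)), X_2 = e^(4t)(sin(t)·(-1,1) - cos(t)·(-1,2)).
General solution: c_1X_1 + c_2X_2.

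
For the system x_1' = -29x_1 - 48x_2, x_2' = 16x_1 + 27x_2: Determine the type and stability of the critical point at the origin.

saddle

A = [[-29,-48],[16,27]]; det(A-λI) = λ^2 + 2λ - 15.
λ = -5, 3: opposite signs.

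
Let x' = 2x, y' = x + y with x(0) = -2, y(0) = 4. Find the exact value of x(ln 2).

-8

A = [[2,0],[1,1]]; eigenvalues λ = 1, 2.
Eigenvectors: (0,-1) for λ=1, (1,1) for λ=2.
From the initial condition, c_1 = -6, c_2 = -2.
x(ln 2) = (-6)(2^1)(0) + (-2)(2^2)(1) = -8.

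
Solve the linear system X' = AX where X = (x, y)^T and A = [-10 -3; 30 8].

Coefficient matrix A = [[-10, -3], [30, 8]].
Characteristic polynomial det(A - λI) = λ^2 + 2λ + 10 = 0.
Eigenvalues λ = -1 ± 3i (complex conjugate pair).
For λ=-1+3i: an eigenvector is (0,-1) - i(1,-3) = (0 - i, -1 + 3i).
A real fundamental pair from Re and Im of e^((-1+3i)t)v: X_1 = e^(-t)(cos(3t)·(0,-1) + sin(3t)·(1,-3)), X_2 = e^(-t)(sin(3t)·(0,-1) - cos(3t)·(1,-3)).
General solution: C_1X_1 + C_2X_2.

x(t) = C_1e^(-t)sin(3t) - C_2e^(-t)cos(3t), y(t) = -3C_1e^(-t)sin(3t) - C_1e^(-t)cos(3t) - C_2e^(-t)sin(3t) + 3C_2e^(-t)cos(3t)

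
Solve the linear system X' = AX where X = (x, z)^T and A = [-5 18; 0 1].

Coefficient matrix A = [[-5, 18], [0, 1]].
Characteristic polynomial det(A - λI) = λ^2 + 4λ - 5 = 0.
Eigenvalues λ = 1, -5.
For λ=1: (A-λI) row 1 is [-6, 18], so an eigenvector is (-3, -1).
For λ=-5: (A-λI) row 1 is [0, 18], so an eigenvector is (-1, 0).
General solution: c_1e^(t)(-3,-1) + c_2e^(-5t)(-1,0).

x(t) = -3c_1e^(t) - c_2e^(-5t), z(t) = -c_1e^(t)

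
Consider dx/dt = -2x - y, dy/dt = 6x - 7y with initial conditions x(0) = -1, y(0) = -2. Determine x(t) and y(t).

Coefficient matrix A = [[-2, -1], [6, -7]].
Characteristic polynomial det(A - λI) = λ^2 + 9λ + 20 = 0.
Eigenvalues λ = -5, -4.
For λ=-5: (A-λI) row 1 is [3, -1], so an eigenvector is (1, 3).
For λ=-4: (A-λI) row 1 is [2, -1], so an eigenvector is (1, 2).
General solution: C_1e^(-5t)(1,3) + C_2e^(-4t)(1,2).
Applying x(0)=-1, y(0)=-2 gives C_1=0, C_2=-1.

x(t) = -e^(-4t), y(t) = -2e^(-4t)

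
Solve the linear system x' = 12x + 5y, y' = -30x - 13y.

Coefficient matrix A = [[12, 5], [-30, -13]].
Characteristic polynomial det(A - λI) = λ^2 + λ - 6 = 0.
Eigenvalues λ = -3, 2.
For λ=-3: (A-λI) row 1 is [15, 5], so an eigenvector is (1, -3).
For λ=2: (A-λI) row 1 is [10, 5], so an eigenvector is (1, -2).
General solution: K_1e^(-3t)(1,-3) + K_2e^(2t)(1,-2).

x(t) = K_1e^(-3t) + K_2e^(2t), y(t) = -3K_1e^(-3t) - 2K_2e^(2t)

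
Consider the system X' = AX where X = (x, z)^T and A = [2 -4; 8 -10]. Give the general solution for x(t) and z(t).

Coefficient matrix A = [[2, -4], [8, -10]].
Characteristic polynomial det(A - λI) = λ^2 + 8λ + 12 = 0.
Eigenvalues λ = -2, -6.
For λ=-2: (A-λI) row 1 is [4, -4], so an eigenvector is (-1, -1).
For λ=-6: (A-λI) row 1 is [8, -4], so an eigenvector is (-1, -2).
General solution: C_1e^(-2t)(-1,-1) + C_2e^(-6t)(-1,-2).

x(t) = -C_1e^(-2t) - C_2e^(-6t), z(t) = -C_1e^(-2t) - 2C_2e^(-6t)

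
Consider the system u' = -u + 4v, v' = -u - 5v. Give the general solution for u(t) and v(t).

u(t) = -2C_1e^(-3t) - 2C_2te^(-3t) - C_2e^(-3t), v(t) = C_1e^(-3t) + C_2te^(-3t)

Coefficient matrix A = [[-1, 4], [-1, -5]].
Characteristic polynomial det(A - λI) = λ^2 + 6λ + 9 = 0.
Single eigenvalue λ = -3 with algebraic multiplicity 2.
Eigenvector v = (-2,1); generalized eigenvector w with (A-λI)w=v is (-1,0).
General solution: e^(-3t)[C_1·v + C_2·(t·v + w)].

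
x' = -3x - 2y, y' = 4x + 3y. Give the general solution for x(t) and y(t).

Coefficient matrix A = [[-3, -2], [4, 3]].
Characteristic polynomial det(A - λI) = λ^2 - 1 = 0.
Eigenvalues λ = 1, -1.
For λ=1: (A-λI) row 1 is [-4, -2], so an eigenvector is (-1, 2).
For λ=-1: (A-λI) row 1 is [-2, -2], so an eigenvector is (-1, 1).
General solution: K_1e^(t)(-1,2) + K_2e^(-t)(-1,1).

x(t) = -K_1e^(t) - K_2e^(-t), y(t) = 2K_1e^(t) + K_2e^(-t)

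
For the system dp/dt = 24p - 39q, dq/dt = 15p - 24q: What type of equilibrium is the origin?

A = [[24,-39],[15,-24]]; det(A-λI) = λ^2 + 9.
λ = 0 ± 3i: zero real part.

center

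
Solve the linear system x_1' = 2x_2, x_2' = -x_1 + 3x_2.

x_1(t) = 2K_1e^(t) - K_2e^(2t), x_2(t) = K_1e^(t) - K_2e^(2t)

Coefficient matrix A = [[0, 2], [-1, 3]].
Characteristic polynomial det(A - λI) = λ^2 - 3λ + 2 = 0.
Eigenvalues λ = 1, 2.
For λ=1: (A-λI) row 1 is [-1, 2], so an eigenvector is (2, 1).
For λ=2: (A-λI) row 1 is [-2, 2], so an eigenvector is (-1, -1).
General solution: K_1e^(t)(2,1) + K_2e^(2t)(-1,-1).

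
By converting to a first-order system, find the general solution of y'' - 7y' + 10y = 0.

Let x_1 = y, x_2 = y'. Then x_1' = x_2 and x_2' = -10x_1 + 7x_2.
A = [[0,1],[-10,7]]; det(A-λI) = λ^2 - 7λ + 10.
Eigenvalues λ = 5, 2 with eigenvectors (1,5), (1,2).

y(t) = C_1e^(5t) + C_2e^(2t)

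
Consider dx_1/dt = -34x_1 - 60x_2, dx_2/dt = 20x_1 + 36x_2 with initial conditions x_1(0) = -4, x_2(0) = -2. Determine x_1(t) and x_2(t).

Coefficient matrix A = [[-34, -60], [20, 36]].
Characteristic polynomial det(A - λI) = λ^2 - 2λ - 24 = 0.
Eigenvalues λ = -4, 6.
For λ=-4: (A-λI) row 1 is [-30, -60], so an eigenvector is (2, -1).
For λ=6: (A-λI) row 1 is [-40, -60], so an eigenvector is (-3, 2).
General solution: C_1e^(-4t)(2,-1) + C_2e^(6t)(-3,2).
Applying x_1(0)=-4, x_2(0)=-2 gives C_1=-14, C_2=-8.

x_1(t) = 24e^(6t) - 28e^(-4t), x_2(t) = -16e^(6t) + 14e^(-4t)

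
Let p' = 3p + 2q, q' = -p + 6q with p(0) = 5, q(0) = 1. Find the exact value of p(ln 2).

A = [[3,2],[-1,6]]; eigenvalues λ = 4, 5.
Eigenvectors: (-2,-1) for λ=4, (-1,-1) for λ=5.
From the initial condition, c_1 = -4, c_2 = 3.
p(ln 2) = (-4)(2^4)(-2) + (3)(2^5)(-1) = 32.

32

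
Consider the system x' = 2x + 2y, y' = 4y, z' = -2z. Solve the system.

Coefficient matrix A = [[2, 2, 0], [0, 4, 0], [0, 0, -2]].
det(A - λI) = 0 gives eigenvalues λ = 2, 4, -2.
For λ=2: eigenvector (1,0,0).
For λ=4: eigenvector (1,1,0).
For λ=-2: eigenvector (0,0,1).
General solution: c_1e^(2t)(1,0,0) + c_2e^(4t)(1,1,0) + c_3e^(-2t)(0,0,1).

x(t) = c_1e^(2t) + c_2e^(4t), y(t) = c_2e^(4t), z(t) = c_3e^(-2t)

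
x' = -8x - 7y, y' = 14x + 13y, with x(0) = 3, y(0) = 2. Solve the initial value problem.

Coefficient matrix A = [[-8, -7], [14, 13]].
Characteristic polynomial det(A - λI) = λ^2 - 5λ - 6 = 0.
Eigenvalues λ = 6, -1.
For λ=6: (A-λI) row 1 is [-14, -7], so an eigenvector is (1, -2).
For λ=-1: (A-λI) row 1 is [-7, -7], so an eigenvector is (-1, 1).
General solution: K_1e^(6t)(1,-2) + K_2e^(-t)(-1,1).
Applying x(0)=3, y(0)=2 gives K_1=-5, K_2=-8.

x(t) = -5e^(6t) + 8e^(-t), y(t) = 10e^(6t) - 8e^(-t)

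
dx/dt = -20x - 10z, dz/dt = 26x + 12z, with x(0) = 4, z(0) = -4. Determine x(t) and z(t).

Coefficient matrix A = [[-20, -10], [26, 12]].
Characteristic polynomial det(A - λI) = λ^2 + 8λ + 20 = 0.
Eigenvalues λ = -4 ± 2i (complex conjugate pair).
For λ=-4+2i: an eigenvector is (-2,3) - i(1,-2) = (-2 - i, 3 + 2i).
A real fundamental pair from Re and Im of e^((-4+2i)t)v: X_1 = e^(-4t)(cos(2t)·(-2,3) + sin(2t)·(1,-2)), X_2 = e^(-4t)(sin(2t)·(-2,3) - cos(2t)·(1,-2)).
General solution: c_1X_1 + c_2X_2.
Applying x(0)=4, z(0)=-4 gives c_1=-4, c_2=4.

x(t) = -12e^(-4t)sin(2t) + 4e^(-4t)cos(2t), z(t) = 20e^(-4t)sin(2t) - 4e^(-4t)cos(2t)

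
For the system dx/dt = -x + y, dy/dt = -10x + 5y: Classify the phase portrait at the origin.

A = [[-1,1],[-10,5]]; det(A-λI) = λ^2 - 4λ + 5.
λ = 2 ± i: positive real part.

unstable spiral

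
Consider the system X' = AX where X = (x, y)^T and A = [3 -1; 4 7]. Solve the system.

x(t) = K_1e^(5t) + K_2te^(5t) - K_2e^(5t), y(t) = -2K_1e^(5t) - 2K_2te^(5t) + K_2e^(5t)

Coefficient matrix A = [[3, -1], [4, 7]].
Characteristic polynomial det(A - λI) = λ^2 - 10λ + 25 = 0.
Single eigenvalue λ = 5 with algebraic multiplicity 2.
Eigenvector v = (1,-2); generalized eigenvector w with (A-λI)w=v is (-1,1).
General solution: e^(5t)[K_1·v + K_2·(t·v + w)].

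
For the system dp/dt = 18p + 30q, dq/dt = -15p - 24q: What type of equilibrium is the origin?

stable spiral

A = [[18,30],[-15,-24]]; det(A-λI) = λ^2 + 6λ + 18.
λ = -3 ± 3i: negative real part.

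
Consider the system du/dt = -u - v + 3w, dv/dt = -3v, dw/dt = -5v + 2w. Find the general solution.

Coefficient matrix A = [[-1, -1, 3], [0, -3, 0], [0, -5, 2]].
det(A - λI) = 0 gives eigenvalues λ = -3, -1, 2.
For λ=-3: eigenvector (-1,1,1).
For λ=-1: eigenvector (1,0,0).
For λ=2: eigenvector (1,0,1).
General solution: c_1e^(-3t)(-1,1,1) + c_2e^(-t)(1,0,0) + c_3e^(2t)(1,0,1).

u(t) = -c_1e^(-3t) + c_2e^(-t) + c_3e^(2t), v(t) = c_1e^(-3t), w(t) = c_1e^(-3t) + c_3e^(2t)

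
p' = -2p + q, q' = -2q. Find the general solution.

Coefficient matrix A = [[-2, 1], [0, -2]].
Characteristic polynomial det(A - λI) = λ^2 + 4λ + 4 = 0.
Single eigenvalue λ = -2 with algebraic multiplicity 2.
Eigenvector v = (1,0); generalized eigenvector w with (A-λI)w=v is (-1,1).
General solution: e^(-2t)[c_1·v + c_2·(t·v + w)].

p(t) = c_1e^(-2t) + c_2te^(-2t) - c_2e^(-2t), q(t) = c_2e^(-2t)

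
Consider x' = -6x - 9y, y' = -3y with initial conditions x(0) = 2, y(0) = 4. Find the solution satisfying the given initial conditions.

Coefficient matrix A = [[-6, -9], [0, -3]].
Characteristic polynomial det(A - λI) = λ^2 + 9λ + 18 = 0.
Eigenvalues λ = -3, -6.
For λ=-3: (A-λI) row 1 is [-3, -9], so an eigenvector is (3, -1).
For λ=-6: (A-λI) row 1 is [0, -9], so an eigenvector is (1, 0).
General solution: K_1e^(-3t)(3,-1) + K_2e^(-6t)(1,0).
Applying x(0)=2, y(0)=4 gives K_1=-4, K_2=14.

x(t) = -12e^(-3t) + 14e^(-6t), y(t) = 4e^(-3t)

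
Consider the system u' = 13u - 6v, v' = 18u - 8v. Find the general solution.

Coefficient matrix A = [[13, -6], [18, -8]].
Characteristic polynomial det(A - λI) = λ^2 - 5λ + 4 = 0.
Eigenvalues λ = 1, 4.
For λ=1: (A-λI) row 1 is [12, -6], so an eigenvector is (1, 2).
For λ=4: (A-λI) row 1 is [9, -6], so an eigenvector is (-2, -3).
General solution: K_1e^(t)(1,2) + K_2e^(4t)(-2,-3).

u(t) = K_1e^(t) - 2K_2e^(4t), v(t) = 2K_1e^(t) - 3K_2e^(4t)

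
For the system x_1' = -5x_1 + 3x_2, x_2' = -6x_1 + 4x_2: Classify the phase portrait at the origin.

A = [[-5,3],[-6,4]]; det(A-λI) = λ^2 + λ - 2.
λ = 1, -2: opposite signs.

saddle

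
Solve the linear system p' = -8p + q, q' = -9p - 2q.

p(t) = -C_1e^(-5t) - C_2te^(-5t), q(t) = -3C_1e^(-5t) - 3C_2te^(-5t) - C_2e^(-5t)

Coefficient matrix A = [[-8, 1], [-9, -2]].
Characteristic polynomial det(A - λI) = λ^2 + 10λ + 25 = 0.
Single eigenvalue λ = -5 with algebraic multiplicity 2.
Eigenvector v = (-1,-3); generalized eigenvector w with (A-λI)w=v is (0,-1).
General solution: e^(-5t)[C_1·v + C_2·(t·v + w)].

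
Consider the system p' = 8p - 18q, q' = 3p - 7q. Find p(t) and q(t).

p(t) = 2C_1e^(-t) + 3C_2e^(2t), q(t) = C_1e^(-t) + C_2e^(2t)

Coefficient matrix A = [[8, -18], [3, -7]].
Characteristic polynomial det(A - λI) = λ^2 - λ - 2 = 0.
Eigenvalues λ = -1, 2.
For λ=-1: (A-λI) row 1 is [9, -18], so an eigenvector is (2, 1).
For λ=2: (A-λI) row 1 is [6, -18], so an eigenvector is (3, 1).
General solution: C_1e^(-t)(2,1) + C_2e^(2t)(3,1).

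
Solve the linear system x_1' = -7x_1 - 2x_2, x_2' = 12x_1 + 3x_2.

x_1(t) = c_1e^(-3t) - c_2e^(-t), x_2(t) = -2c_1e^(-3t) + 3c_2e^(-t)

Coefficient matrix A = [[-7, -2], [12, 3]].
Characteristic polynomial det(A - λI) = λ^2 + 4λ + 3 = 0.
Eigenvalues λ = -3, -1.
For λ=-3: (A-λI) row 1 is [-4, -2], so an eigenvector is (1, -2).
For λ=-1: (A-λI) row 1 is [-6, -2], so an eigenvector is (-1, 3).
General solution: c_1e^(-3t)(1,-2) + c_2e^(-t)(-1,3).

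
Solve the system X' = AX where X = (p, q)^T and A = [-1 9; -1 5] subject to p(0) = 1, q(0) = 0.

p(t) = -3te^(2t) + e^(2t), q(t) = -te^(2t)

Coefficient matrix A = [[-1, 9], [-1, 5]].
Characteristic polynomial det(A - λI) = λ^2 - 4λ + 4 = 0.
Single eigenvalue λ = 2 with algebraic multiplicity 2.
Eigenvector v = (-3,-1); generalized eigenvector w with (A-λI)w=v is (1,0).
General solution: e^(2t)[K_1·v + K_2·(t·v + w)].
Applying p(0)=1, q(0)=0 gives K_1=0, K_2=1.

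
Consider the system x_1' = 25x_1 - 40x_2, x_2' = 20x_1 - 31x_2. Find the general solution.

Coefficient matrix A = [[25, -40], [20, -31]].
Characteristic polynomial det(A - λI) = λ^2 + 6λ + 25 = 0.
Eigenvalues λ = -3 ± 4i (complex conjugate pair).
For λ=-3+4i: an eigenvector is (3,2) - i(1,1) = (3 - i, 2 - i).
A real fundamental pair from Re and Im of e^((-3+4i)t)v: X_1 = e^(-3t)(cos(4t)·(3,2) + sin(4t)·(1,1)), X_2 = e^(-3t)(sin(4t)·(3,2) - cos(4t)·(1,1)).
General solution: K_1X_1 + K_2X_2.

x_1(t) = K_1e^(-3t)sin(4t) + 3K_1e^(-3t)cos(4t) + 3K_2e^(-3t)sin(4t) - K_2e^(-3t)cos(4t), x_2(t) = K_1e^(-3t)sin(4t) + 2K_1e^(-3t)cos(4t) + 2K_2e^(-3t)sin(4t) - K_2e^(-3t)cos(4t)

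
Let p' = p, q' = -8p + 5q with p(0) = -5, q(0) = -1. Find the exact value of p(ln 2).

-10

A = [[1,0],[-8,5]]; eigenvalues λ = 1, 5.
Eigenvectors: (1,2) for λ=1, (0,1) for λ=5.
From the initial condition, c_1 = -5, c_2 = 9.
p(ln 2) = (-5)(2^1)(1) + (9)(2^5)(0) = -10.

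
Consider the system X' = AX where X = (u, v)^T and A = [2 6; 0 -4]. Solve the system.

u(t) = -K_1e^(-4t) - K_2e^(2t), v(t) = K_1e^(-4t)

Coefficient matrix A = [[2, 6], [0, -4]].
Characteristic polynomial det(A - λI) = λ^2 + 2λ - 8 = 0.
Eigenvalues λ = -4, 2.
For λ=-4: (A-λI) row 1 is [6, 6], so an eigenvector is (-1, 1).
For λ=2: (A-λI) row 1 is [0, 6], so an eigenvector is (-1, 0).
General solution: K_1e^(-4t)(-1,1) + K_2e^(2t)(-1,0).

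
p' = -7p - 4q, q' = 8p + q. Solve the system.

Coefficient matrix A = [[-7, -4], [8, 1]].
Characteristic polynomial det(A - λI) = λ^2 + 6λ + 25 = 0.
Eigenvalues λ = -3 ± 4i (complex conjugate pair).
For λ=-3+4i: an eigenvector is (0,1) - i(-1,1) = (0 + i, 1 - i).
A real fundamental pair from Re and Im of e^((-3+4i)t)v: X_1 = e^(-3t)(cos(4t)·(0,1) + sin(4t)·(-1,1)), X_2 = e^(-3t)(sin(4t)·(0,1) - cos(4t)·(-1,1)).
General solution: K_1X_1 + K_2X_2.

p(t) = -K_1e^(-3t)sin(4t) + K_2e^(-3t)cos(4t), q(t) = K_1e^(-3t)sin(4t) + K_1e^(-3t)cos(4t) + K_2e^(-3t)sin(4t) - K_2e^(-3t)cos(4t)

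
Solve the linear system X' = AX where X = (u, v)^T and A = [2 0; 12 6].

u(t) = C_2e^(2t), v(t) = C_1e^(6t) - 3C_2e^(2t)

Coefficient matrix A = [[2, 0], [12, 6]].
Characteristic polynomial det(A - λI) = λ^2 - 8λ + 12 = 0.
Eigenvalues λ = 6, 2.
For λ=6: (A-λI) row 1 is [-4, 0], so an eigenvector is (0, 1).
For λ=2: (A-λI) row 2 is [12, 4], so an eigenvector is (1, -3).
General solution: C_1e^(6t)(0,1) + C_2e^(2t)(1,-3).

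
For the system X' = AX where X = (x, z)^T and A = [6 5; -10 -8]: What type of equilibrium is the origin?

A = [[6,5],[-10,-8]]; det(A-λI) = λ^2 + 2λ + 2.
λ = -1 ± i: negative real part.

stable spiral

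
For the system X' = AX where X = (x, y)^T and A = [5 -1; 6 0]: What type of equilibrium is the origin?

unstable node

A = [[5,-1],[6,0]]; det(A-λI) = λ^2 - 5λ + 6.
λ = 2, 3: both positive.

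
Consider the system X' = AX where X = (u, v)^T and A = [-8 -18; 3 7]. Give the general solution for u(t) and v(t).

u(t) = -2C_1e^(t) - 3C_2e^(-2t), v(t) = C_1e^(t) + C_2e^(-2t)

Coefficient matrix A = [[-8, -18], [3, 7]].
Characteristic polynomial det(A - λI) = λ^2 + λ - 2 = 0.
Eigenvalues λ = 1, -2.
For λ=1: (A-λI) row 1 is [-9, -18], so an eigenvector is (-2, 1).
For λ=-2: (A-λI) row 1 is [-6, -18], so an eigenvector is (-3, 1).
General solution: C_1e^(t)(-2,1) + C_2e^(-2t)(-3,1).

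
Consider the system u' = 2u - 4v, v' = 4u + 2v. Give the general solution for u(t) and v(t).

Coefficient matrix A = [[2, -4], [4, 2]].
Characteristic polynomial det(A - λI) = λ^2 - 4λ + 20 = 0.
Eigenvalues λ = 2 ± 4i (complex conjugate pair).
For λ=2+4i: an eigenvector is (0,-1) - i(1,0) = (0 - i, -1).
A real fundamental pair from Re and Im of e^((2+4i)t)v: X_1 = e^(2t)(cos(4t)·(0,-1) + sin(4t)·(1,0)), X_2 = e^(2t)(sin(4t)·(0,-1) - cos(4t)·(1,0)).
General solution: c_1X_1 + c_2X_2.

u(t) = c_1e^(2t)sin(4t) - c_2e^(2t)cos(4t), v(t) = -c_1e^(2t)cos(4t) - c_2e^(2t)sin(4t)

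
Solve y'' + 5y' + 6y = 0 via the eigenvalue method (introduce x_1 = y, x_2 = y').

Let x_1 = y, x_2 = y'. Then x_1' = x_2 and x_2' = -6x_1 - 5x_2.
A = [[0,1],[-6,-5]]; det(A-λI) = λ^2 + 5λ + 6.
Eigenvalues λ = -2, -3 with eigenvectors (1,-2), (1,-3).

y(t) = c_1e^(-2t) + c_2e^(-3t)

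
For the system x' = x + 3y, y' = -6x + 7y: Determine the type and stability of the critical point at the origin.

unstable spiral

A = [[1,3],[-6,7]]; det(A-λI) = λ^2 - 8λ + 25.
λ = 4 ± 3i: positive real part.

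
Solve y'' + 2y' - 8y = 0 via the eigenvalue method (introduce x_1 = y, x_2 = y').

Let x_1 = y, x_2 = y'. Then x_1' = x_2 and x_2' = 8x_1 - 2x_2.
A = [[0,1],[8,-2]]; det(A-λI) = λ^2 + 2λ - 8.
Eigenvalues λ = -4, 2 with eigenvectors (1,-4), (1,2).

y(t) = K_1e^(-4t) + K_2e^(2t)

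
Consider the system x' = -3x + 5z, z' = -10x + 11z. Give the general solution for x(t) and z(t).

Coefficient matrix A = [[-3, 5], [-10, 11]].
Characteristic polynomial det(A - λI) = λ^2 - 8λ + 17 = 0.
Eigenvalues λ = 4 ± i (complex conjugate pair).
For λ=4+i: an eigenvector is (2,3) - i(1,1) = (2 - i, 3 - i).
A real fundamental pair from Re and Im of e^((4+i)t)v: X_1 = e^(4t)(cos(t)·(2,3) + sin(t)·(1,1)), X_2 = e^(4t)(sin(t)·(2,3) - cos(t)·(1,1)).
General solution: C_1X_1 + C_2X_2.

x(t) = C_1e^(4t)sin(t) + 2C_1e^(4t)cos(t) + 2C_2e^(4t)sin(t) - C_2e^(4t)cos(t), z(t) = C_1e^(4t)sin(t) + 3C_1e^(4t)cos(t) + 3C_2e^(4t)sin(t) - C_2e^(4t)cos(t)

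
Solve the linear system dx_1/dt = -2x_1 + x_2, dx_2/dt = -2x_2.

Coefficient matrix A = [[-2, 1], [0, -2]].
Characteristic polynomial det(A - λI) = λ^2 + 4λ + 4 = 0.
Single eigenvalue λ = -2 with algebraic multiplicity 2.
Eigenvector v = (-1,0); generalized eigenvector w with (A-λI)w=v is (3,-1).
General solution: e^(-2t)[c_1·v + c_2·(t·v + w)].

x_1(t) = -c_1e^(-2t) - c_2te^(-2t) + 3c_2e^(-2t), x_2(t) = -c_2e^(-2t)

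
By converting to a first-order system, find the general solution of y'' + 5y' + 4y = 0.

Let x_1 = y, x_2 = y'. Then x_1' = x_2 and x_2' = -4x_1 - 5x_2.
A = [[0,1],[-4,-5]]; det(A-λI) = λ^2 + 5λ + 4.
Eigenvalues λ = -4, -1 with eigenvectors (1,-4), (1,-1).

y(t) = c_1e^(-4t) + c_2e^(-t)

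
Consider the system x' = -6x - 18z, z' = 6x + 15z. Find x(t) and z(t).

x(t) = -2C_1e^(3t) - 3C_2e^(6t), z(t) = C_1e^(3t) + 2C_2e^(6t)

Coefficient matrix A = [[-6, -18], [6, 15]].
Characteristic polynomial det(A - λI) = λ^2 - 9λ + 18 = 0.
Eigenvalues λ = 3, 6.
For λ=3: (A-λI) row 1 is [-9, -18], so an eigenvector is (-2, 1).
For λ=6: (A-λI) row 1 is [-12, -18], so an eigenvector is (-3, 2).
General solution: C_1e^(3t)(-2,1) + C_2e^(6t)(-3,2).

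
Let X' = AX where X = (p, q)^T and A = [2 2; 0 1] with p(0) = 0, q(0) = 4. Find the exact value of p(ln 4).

A = [[2,2],[0,1]]; eigenvalues λ = 1, 2.
Eigenvectors: (-2,1) for λ=1, (-1,0) for λ=2.
From the initial condition, c_1 = 4, c_2 = -8.
p(ln 4) = (4)(4^1)(-2) + (-8)(4^2)(-1) = 96.

96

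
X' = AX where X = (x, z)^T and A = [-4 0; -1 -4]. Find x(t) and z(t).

Coefficient matrix A = [[-4, 0], [-1, -4]].
Characteristic polynomial det(A - λI) = λ^2 + 8λ + 16 = 0.
Single eigenvalue λ = -4 with algebraic multiplicity 2.
Eigenvector v = (0,-1); generalized eigenvector w with (A-λI)w=v is (1,3).
General solution: e^(-4t)[C_1·v + C_2·(t·v + w)].

x(t) = C_2e^(-4t), z(t) = -C_1e^(-4t) - C_2te^(-4t) + 3C_2e^(-4t)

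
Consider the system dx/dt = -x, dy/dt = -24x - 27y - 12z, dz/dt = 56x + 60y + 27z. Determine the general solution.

Coefficient matrix A = [[-1, 0, 0], [-24, -27, -12], [56, 60, 27]].
det(A - λI) = 0 gives eigenvalues λ = -1, -3, 3.
For λ=-1: eigenvector (1,0,-2).
For λ=-3: eigenvector (0,1,-2).
For λ=3: eigenvector (0,-2,5).
General solution: C_1e^(-t)(1,0,-2) + C_2e^(-3t)(0,1,-2) + C_3e^(3t)(0,-2,5).

x(t) = C_1e^(-t), y(t) = C_2e^(-3t) - 2C_3e^(3t), z(t) = -2C_1e^(-t) - 2C_2e^(-3t) + 5C_3e^(3t)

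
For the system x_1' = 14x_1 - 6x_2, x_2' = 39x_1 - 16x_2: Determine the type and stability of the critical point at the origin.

A = [[14,-6],[39,-16]]; det(A-λI) = λ^2 + 2λ + 10.
λ = -1 ± 3i: negative real part.

stable spiral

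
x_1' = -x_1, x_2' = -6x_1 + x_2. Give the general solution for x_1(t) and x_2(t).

Coefficient matrix A = [[-1, 0], [-6, 1]].
Characteristic polynomial det(A - λI) = λ^2 - 1 = 0.
Eigenvalues λ = -1, 1.
For λ=-1: (A-λI) row 2 is [-6, 2], so an eigenvector is (1, 3).
For λ=1: (A-λI) row 1 is [-2, 0], so an eigenvector is (0, 1).
General solution: c_1e^(-t)(1,3) + c_2e^(t)(0,1).

x_1(t) = c_1e^(-t), x_2(t) = 3c_1e^(-t) + c_2e^(t)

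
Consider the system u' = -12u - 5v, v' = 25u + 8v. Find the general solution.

u(t) = c_1e^(-2t)sin(5t) - c_2e^(-2t)cos(5t), v(t) = -2c_1e^(-2t)sin(5t) - c_1e^(-2t)cos(5t) - c_2e^(-2t)sin(5t) + 2c_2e^(-2t)cos(5t)

Coefficient matrix A = [[-12, -5], [25, 8]].
Characteristic polynomial det(A - λI) = λ^2 + 4λ + 29 = 0.
Eigenvalues λ = -2 ± 5i (complex conjugate pair).
For λ=-2+5i: an eigenvector is (0,-1) - i(1,-2) = (0 - i, -1 + 2i).
A real fundamental pair from Re and Im of e^((-2+5i)t)v: X_1 = e^(-2t)(cos(5t)·(0,-1) + sin(5t)·(1,-2)), X_2 = e^(-2t)(sin(5t)·(0,-1) - cos(5t)·(1,-2)).
General solution: c_1X_1 + c_2X_2.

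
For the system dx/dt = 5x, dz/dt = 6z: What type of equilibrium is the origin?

A = [[5,0],[0,6]]; det(A-λI) = λ^2 - 11λ + 30.
λ = 6, 5: both positive.

unstable node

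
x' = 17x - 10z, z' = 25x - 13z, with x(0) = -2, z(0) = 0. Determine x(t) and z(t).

x(t) = -6e^(2t)sin(5t) - 2e^(2t)cos(5t), z(t) = -10e^(2t)sin(5t)

Coefficient matrix A = [[17, -10], [25, -13]].
Characteristic polynomial det(A - λI) = λ^2 - 4λ + 29 = 0.
Eigenvalues λ = 2 ± 5i (complex conjugate pair).
For λ=2+5i: an eigenvector is (-1,-1) - i(-1,-2) = (-1 + i, -1 + 2i).
A real fundamental pair from Re and Im of e^((2+5i)t)v: X_1 = e^(2t)(cos(5t)·(-1,-1) + sin(5t)·(-1,-2)), X_2 = e^(2t)(sin(5t)·(-1,-1) - cos(5t)·(-1,-2)).
General solution: C_1X_1 + C_2X_2.
Applying x(0)=-2, z(0)=0 gives C_1=4, C_2=2.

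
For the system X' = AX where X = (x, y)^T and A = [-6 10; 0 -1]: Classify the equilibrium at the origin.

stable node

A = [[-6,10],[0,-1]]; det(A-λI) = λ^2 + 7λ + 6.
λ = -6, -1: both negative.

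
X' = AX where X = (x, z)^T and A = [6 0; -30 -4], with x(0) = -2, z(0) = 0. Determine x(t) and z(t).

x(t) = -2e^(6t), z(t) = 6e^(6t) - 6e^(-4t)

Coefficient matrix A = [[6, 0], [-30, -4]].
Characteristic polynomial det(A - λI) = λ^2 - 2λ - 24 = 0.
Eigenvalues λ = 6, -4.
For λ=6: (A-λI) row 2 is [-30, -10], so an eigenvector is (-1, 3).
For λ=-4: (A-λI) row 1 is [10, 0], so an eigenvector is (0, -1).
General solution: C_1e^(6t)(-1,3) + C_2e^(-4t)(0,-1).
Applying x(0)=-2, z(0)=0 gives C_1=2, C_2=6.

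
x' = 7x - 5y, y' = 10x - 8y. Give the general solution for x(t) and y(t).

Coefficient matrix A = [[7, -5], [10, -8]].
Characteristic polynomial det(A - λI) = λ^2 + λ - 6 = 0.
Eigenvalues λ = 2, -3.
For λ=2: (A-λI) row 1 is [5, -5], so an eigenvector is (-1, -1).
For λ=-3: (A-λI) row 1 is [10, -5], so an eigenvector is (1, 2).
General solution: c_1e^(2t)(-1,-1) + c_2e^(-3t)(1,2).

x(t) = -c_1e^(2t) + c_2e^(-3t), y(t) = -c_1e^(2t) + 2c_2e^(-3t)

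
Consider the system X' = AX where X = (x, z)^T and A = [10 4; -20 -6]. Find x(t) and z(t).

x(t) = C_1e^(2t)cos(4t) + C_2e^(2t)sin(4t), z(t) = -C_1e^(2t)sin(4t) - 2C_1e^(2t)cos(4t) - 2C_2e^(2t)sin(4t) + C_2e^(2t)cos(4t)

Coefficient matrix A = [[10, 4], [-20, -6]].
Characteristic polynomial det(A - λI) = λ^2 - 4λ + 20 = 0.
Eigenvalues λ = 2 ± 4i (complex conjugate pair).
For λ=2+4i: an eigenvector is (1,-2) - i(0,-1) = (1, -2 + i).
A real fundamental pair from Re and Im of e^((2+4i)t)v: X_1 = e^(2t)(cos(4t)·(1,-2) + sin(4t)·(0,-1)), X_2 = e^(2t)(sin(4t)·(1,-2) - cos(4t)·(0,-1)).
General solution: C_1X_1 + C_2X_2.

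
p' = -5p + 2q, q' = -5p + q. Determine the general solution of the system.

Coefficient matrix A = [[-5, 2], [-5, 1]].
Characteristic polynomial det(A - λI) = λ^2 + 4λ + 5 = 0.
Eigenvalues λ = -2 ± i (complex conjugate pair).
For λ=-2+i: an eigenvector is (-1,-2) - i(-1,-1) = (-1 + i, -2 + i).
A real fundamental pair from Re and Im of e^((-2+i)t)v: X_1 = e^(-2t)(cos(t)·(-1,-2) + sin(t)·(-1,-1)), X_2 = e^(-2t)(sin(t)·(-1,-2) - cos(t)·(-1,-1)).
General solution: C_1X_1 + C_2X_2.

p(t) = -C_1e^(-2t)sin(t) - C_1e^(-2t)cos(t) - C_2e^(-2t)sin(t) + C_2e^(-2t)cos(t), q(t) = -C_1e^(-2t)sin(t) - 2C_1e^(-2t)cos(t) - 2C_2e^(-2t)sin(t) + C_2e^(-2t)cos(t)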